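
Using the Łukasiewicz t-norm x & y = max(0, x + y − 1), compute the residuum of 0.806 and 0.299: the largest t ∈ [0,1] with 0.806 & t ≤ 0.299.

0.493

The residuum of the Łukasiewicz t-norm gives the supremum: min(1, 1 − 0.806 + 0.299).
1 − 0.806 + 0.299 = 0.493, so t = min(1, 0.493) = 0.493.
Check: 0.806 & 0.493 = max(0, 0.299) = 0.299 ≤ 0.299.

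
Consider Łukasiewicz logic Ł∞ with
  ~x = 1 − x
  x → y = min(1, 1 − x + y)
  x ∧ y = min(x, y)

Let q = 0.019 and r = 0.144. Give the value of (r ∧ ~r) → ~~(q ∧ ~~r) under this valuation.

~r = 1 − 0.144 = 0.856
r ∧ ~r = min(0.144, 0.856) = 0.144
~~r = 1 − 0.856 = 0.144
q ∧ ~~r = min(0.019, 0.144) = 0.019
~(q ∧ ~~r) = 1 − 0.019 = 0.981
~~(q ∧ ~~r) = 1 − 0.981 = 0.019
(r ∧ ~r) → ~~(q ∧ ~~r) = min(1, 1 − 0.144 + 0.019) = min(1, 0.875) = 0.875

0.875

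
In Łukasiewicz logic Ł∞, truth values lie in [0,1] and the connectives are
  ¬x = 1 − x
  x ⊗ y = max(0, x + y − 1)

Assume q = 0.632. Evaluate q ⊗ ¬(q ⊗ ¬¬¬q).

¬q = 1 − 0.632 = 0.368
¬¬q = 1 − 0.368 = 0.632
¬¬¬q = 1 − 0.632 = 0.368
q ⊗ ¬¬¬q = max(0, 0.632 + 0.368 − 1) = max(0, 0.000) = 0.000
¬(q ⊗ ¬¬¬q) = 1 − 0.000 = 1.000
q ⊗ ¬(q ⊗ ¬¬¬q) = max(0, 0.632 + 1.000 − 1) = max(0, 0.632) = 0.632

0.632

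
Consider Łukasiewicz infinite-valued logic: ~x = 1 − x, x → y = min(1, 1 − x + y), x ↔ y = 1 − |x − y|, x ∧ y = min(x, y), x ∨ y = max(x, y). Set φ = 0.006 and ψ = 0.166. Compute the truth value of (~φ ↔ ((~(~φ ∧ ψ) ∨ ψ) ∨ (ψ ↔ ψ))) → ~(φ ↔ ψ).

0.166

~φ = 1 − 0.006 = 0.994
~φ ∧ ψ = min(0.994, 0.166) = 0.166
~(~φ ∧ ψ) = 1 − 0.166 = 0.834
~(~φ ∧ ψ) ∨ ψ = max(0.834, 0.166) = 0.834
ψ ↔ ψ = 1 − |0.166 − 0.166| = 1 − 0.000 = 1.000
(~(~φ ∧ ψ) ∨ ψ) ∨ (ψ ↔ ψ) = max(0.834, 1.000) = 1.000
~φ ↔ ((~(~φ ∧ ψ) ∨ ψ) ∨ (ψ ↔ ψ)) = 1 − |0.994 − 1.000| = 1 − 0.006 = 0.994
φ ↔ ψ = 1 − |0.006 − 0.166| = 1 − 0.160 = 0.840
~(φ ↔ ψ) = 1 − 0.840 = 0.160
(~φ ↔ ((~(~φ ∧ ψ) ∨ ψ) ∨ (ψ ↔ ψ))) → ~(φ ↔ ψ) = min(1, 1 − 0.994 + 0.160) = min(1, 0.166) = 0.166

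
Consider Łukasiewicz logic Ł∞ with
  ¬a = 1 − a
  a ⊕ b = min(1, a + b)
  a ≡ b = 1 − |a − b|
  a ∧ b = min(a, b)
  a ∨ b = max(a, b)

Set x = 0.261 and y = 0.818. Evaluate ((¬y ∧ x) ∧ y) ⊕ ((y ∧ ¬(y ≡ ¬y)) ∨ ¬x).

0.921

¬y = 1 − 0.818 = 0.182
¬y ∧ x = min(0.182, 0.261) = 0.182
(¬y ∧ x) ∧ y = min(0.182, 0.818) = 0.182
y ≡ ¬y = 1 − |0.818 − 0.182| = 1 − 0.636 = 0.364
¬(y ≡ ¬y) = 1 − 0.364 = 0.636
y ∧ ¬(y ≡ ¬y) = min(0.818, 0.636) = 0.636
¬x = 1 − 0.261 = 0.739
(y ∧ ¬(y ≡ ¬y)) ∨ ¬x = max(0.636, 0.739) = 0.739
((¬y ∧ x) ∧ y) ⊕ ((y ∧ ¬(y ≡ ¬y)) ∨ ¬x) = min(1, 0.182 + 0.739) = min(1, 0.921) = 0.921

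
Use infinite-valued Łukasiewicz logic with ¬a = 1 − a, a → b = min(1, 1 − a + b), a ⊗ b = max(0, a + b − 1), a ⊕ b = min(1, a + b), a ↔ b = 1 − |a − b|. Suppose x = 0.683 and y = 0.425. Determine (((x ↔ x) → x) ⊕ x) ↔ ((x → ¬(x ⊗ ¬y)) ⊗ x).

0.683

x ↔ x = 1 − |0.683 − 0.683| = 1 − 0.000 = 1.000
(x ↔ x) → x = min(1, 1 − 1.000 + 0.683) = min(1, 0.683) = 0.683
((x ↔ x) → x) ⊕ x = min(1, 0.683 + 0.683) = min(1, 1.366) = 1.000
¬y = 1 − 0.425 = 0.575
x ⊗ ¬y = max(0, 0.683 + 0.575 − 1) = max(0, 0.258) = 0.258
¬(x ⊗ ¬y) = 1 − 0.258 = 0.742
x → ¬(x ⊗ ¬y) = min(1, 1 − 0.683 + 0.742) = min(1, 1.059) = 1.000
(x → ¬(x ⊗ ¬y)) ⊗ x = max(0, 1.000 + 0.683 − 1) = max(0, 0.683) = 0.683
(((x ↔ x) → x) ⊕ x) ↔ ((x → ¬(x ⊗ ¬y)) ⊗ x) = 1 − |1.000 − 0.683| = 1 − 0.317 = 0.683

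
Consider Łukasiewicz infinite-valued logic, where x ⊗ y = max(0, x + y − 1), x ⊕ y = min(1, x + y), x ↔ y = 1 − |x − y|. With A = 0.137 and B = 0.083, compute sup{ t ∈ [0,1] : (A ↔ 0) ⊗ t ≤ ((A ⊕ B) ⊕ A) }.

A ↔ 0 = 1 − |0.137 − 0.000| = 1 − 0.137 = 0.863
So the left factor is A ↔ 0 = 0.863.
A ⊕ B = min(1, 0.137 + 0.083) = min(1, 0.220) = 0.220
(A ⊕ B) ⊕ A = min(1, 0.220 + 0.137) = min(1, 0.357) = 0.357
So the right-hand bound is (A ⊕ B) ⊕ A = 0.357.
The residuum of the Łukasiewicz t-norm gives the supremum: min(1, 1 − 0.863 + 0.357).
1 − 0.863 + 0.357 = 0.494, so t = min(1, 0.494) = 0.494.
Check: 0.863 ⊗ 0.494 = max(0, 0.357) = 0.357 ≤ 0.357.

0.494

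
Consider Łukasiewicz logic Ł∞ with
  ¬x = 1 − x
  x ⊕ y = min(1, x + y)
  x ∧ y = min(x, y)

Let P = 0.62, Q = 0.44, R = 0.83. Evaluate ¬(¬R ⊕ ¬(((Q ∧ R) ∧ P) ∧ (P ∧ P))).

0.27

¬R = 1 − 0.83 = 0.17
Q ∧ R = min(0.44, 0.83) = 0.44
(Q ∧ R) ∧ P = min(0.44, 0.62) = 0.44
P ∧ P = min(0.62, 0.62) = 0.62
((Q ∧ R) ∧ P) ∧ (P ∧ P) = min(0.44, 0.62) = 0.44
¬(((Q ∧ R) ∧ P) ∧ (P ∧ P)) = 1 − 0.44 = 0.56
¬R ⊕ ¬(((Q ∧ R) ∧ P) ∧ (P ∧ P)) = min(1, 0.17 + 0.56) = min(1, 0.73) = 0.73
¬(¬R ⊕ ¬(((Q ∧ R) ∧ P) ∧ (P ∧ P))) = 1 − 0.73 = 0.27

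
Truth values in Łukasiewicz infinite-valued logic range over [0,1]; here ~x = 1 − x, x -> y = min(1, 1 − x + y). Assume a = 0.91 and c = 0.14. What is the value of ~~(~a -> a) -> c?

~a = 1 − 0.91 = 0.09
~a -> a = min(1, 1 − 0.09 + 0.91) = min(1, 1.82) = 1.00
~(~a -> a) = 1 − 1.00 = 0.00
~~(~a -> a) = 1 − 0.00 = 1.00
~~(~a -> a) -> c = min(1, 1 − 1.00 + 0.14) = min(1, 0.14) = 0.14

0.14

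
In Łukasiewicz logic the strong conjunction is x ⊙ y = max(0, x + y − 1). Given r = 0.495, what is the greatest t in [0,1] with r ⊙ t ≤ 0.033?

The residuum of the Łukasiewicz t-norm gives the supremum: min(1, 1 − 0.495 + 0.033).
1 − 0.495 + 0.033 = 0.538, so t = min(1, 0.538) = 0.538.
Check: 0.495 ⊙ 0.538 = max(0, 0.033) = 0.033 ≤ 0.033.

0.538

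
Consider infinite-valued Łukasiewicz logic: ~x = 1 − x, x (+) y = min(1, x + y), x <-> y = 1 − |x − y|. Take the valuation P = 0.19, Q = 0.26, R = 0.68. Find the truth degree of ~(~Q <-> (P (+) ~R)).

~Q = 1 − 0.26 = 0.74
~R = 1 − 0.68 = 0.32
P (+) ~R = min(1, 0.19 + 0.32) = min(1, 0.51) = 0.51
~Q <-> (P (+) ~R) = 1 − |0.74 − 0.51| = 1 − 0.23 = 0.77
~(~Q <-> (P (+) ~R)) = 1 − 0.77 = 0.23

0.23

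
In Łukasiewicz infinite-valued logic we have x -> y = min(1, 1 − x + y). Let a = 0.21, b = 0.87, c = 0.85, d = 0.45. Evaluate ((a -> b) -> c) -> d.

0.60

a -> b = min(1, 1 − 0.21 + 0.87) = min(1, 1.66) = 1.00
(a -> b) -> c = min(1, 1 − 1.00 + 0.85) = min(1, 0.85) = 0.85
((a -> b) -> c) -> d = min(1, 1 − 0.85 + 0.45) = min(1, 0.60) = 0.60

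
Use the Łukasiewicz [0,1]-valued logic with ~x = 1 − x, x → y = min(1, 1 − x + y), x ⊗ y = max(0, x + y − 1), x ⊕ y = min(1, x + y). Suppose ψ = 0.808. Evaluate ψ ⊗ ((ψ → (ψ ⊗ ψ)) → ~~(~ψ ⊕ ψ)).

ψ ⊗ ψ = max(0, 0.808 + 0.808 − 1) = max(0, 0.616) = 0.616
ψ → (ψ ⊗ ψ) = min(1, 1 − 0.808 + 0.616) = min(1, 0.808) = 0.808
~ψ = 1 − 0.808 = 0.192
~ψ ⊕ ψ = min(1, 0.192 + 0.808) = min(1, 1.000) = 1.000
~(~ψ ⊕ ψ) = 1 − 1.000 = 0.000
~~(~ψ ⊕ ψ) = 1 − 0.000 = 1.000
(ψ → (ψ ⊗ ψ)) → ~~(~ψ ⊕ ψ) = min(1, 1 − 0.808 + 1.000) = min(1, 1.192) = 1.000
ψ ⊗ ((ψ → (ψ ⊗ ψ)) → ~~(~ψ ⊕ ψ)) = max(0, 0.808 + 1.000 − 1) = max(0, 0.808) = 0.808

0.808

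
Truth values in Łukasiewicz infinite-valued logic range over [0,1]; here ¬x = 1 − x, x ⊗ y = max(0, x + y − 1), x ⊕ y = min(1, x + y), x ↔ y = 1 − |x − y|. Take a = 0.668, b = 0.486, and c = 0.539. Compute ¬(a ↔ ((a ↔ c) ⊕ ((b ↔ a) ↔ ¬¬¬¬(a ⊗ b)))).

a ↔ c = 1 − |0.668 − 0.539| = 1 − 0.129 = 0.871
b ↔ a = 1 − |0.486 − 0.668| = 1 − 0.182 = 0.818
a ⊗ b = max(0, 0.668 + 0.486 − 1) = max(0, 0.154) = 0.154
¬(a ⊗ b) = 1 − 0.154 = 0.846
¬¬(a ⊗ b) = 1 − 0.846 = 0.154
¬¬¬(a ⊗ b) = 1 − 0.154 = 0.846
¬¬¬¬(a ⊗ b) = 1 − 0.846 = 0.154
(b ↔ a) ↔ ¬¬¬¬(a ⊗ b) = 1 − |0.818 − 0.154| = 1 − 0.664 = 0.336
(a ↔ c) ⊕ ((b ↔ a) ↔ ¬¬¬¬(a ⊗ b)) = min(1, 0.871 + 0.336) = min(1, 1.207) = 1.000
a ↔ ((a ↔ c) ⊕ ((b ↔ a) ↔ ¬¬¬¬(a ⊗ b))) = 1 − |0.668 − 1.000| = 1 − 0.332 = 0.668
¬(a ↔ ((a ↔ c) ⊕ ((b ↔ a) ↔ ¬¬¬¬(a ⊗ b)))) = 1 − 0.668 = 0.332

0.332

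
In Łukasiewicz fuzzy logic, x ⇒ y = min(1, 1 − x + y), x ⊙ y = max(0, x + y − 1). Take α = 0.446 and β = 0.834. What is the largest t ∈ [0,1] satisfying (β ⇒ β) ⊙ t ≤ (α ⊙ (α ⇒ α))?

β ⇒ β = min(1, 1 − 0.834 + 0.834) = min(1, 1.000) = 1.000
So the left factor is β ⇒ β = 1.000.
α ⇒ α = min(1, 1 − 0.446 + 0.446) = min(1, 1.000) = 1.000
α ⊙ (α ⇒ α) = max(0, 0.446 + 1.000 − 1) = max(0, 0.446) = 0.446
So the right-hand bound is α ⊙ (α ⇒ α) = 0.446.
The residuum of the Łukasiewicz t-norm gives the supremum: min(1, 1 − 1.000 + 0.446).
1 − 1.000 + 0.446 = 0.446, so t = min(1, 0.446) = 0.446.
Check: 1.000 ⊙ 0.446 = max(0, 0.446) = 0.446 ≤ 0.446.

0.446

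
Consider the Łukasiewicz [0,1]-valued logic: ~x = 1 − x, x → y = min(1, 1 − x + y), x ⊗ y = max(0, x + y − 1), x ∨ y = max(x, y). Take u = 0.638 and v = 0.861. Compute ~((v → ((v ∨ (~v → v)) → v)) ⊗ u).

0.362

~v = 1 − 0.861 = 0.139
~v → v = min(1, 1 − 0.139 + 0.861) = min(1, 1.722) = 1.000
v ∨ (~v → v) = max(0.861, 1.000) = 1.000
(v ∨ (~v → v)) → v = min(1, 1 − 1.000 + 0.861) = min(1, 0.861) = 0.861
v → ((v ∨ (~v → v)) → v) = min(1, 1 − 0.861 + 0.861) = min(1, 1.000) = 1.000
(v → ((v ∨ (~v → v)) → v)) ⊗ u = max(0, 1.000 + 0.638 − 1) = max(0, 0.638) = 0.638
~((v → ((v ∨ (~v → v)) → v)) ⊗ u) = 1 − 0.638 = 0.362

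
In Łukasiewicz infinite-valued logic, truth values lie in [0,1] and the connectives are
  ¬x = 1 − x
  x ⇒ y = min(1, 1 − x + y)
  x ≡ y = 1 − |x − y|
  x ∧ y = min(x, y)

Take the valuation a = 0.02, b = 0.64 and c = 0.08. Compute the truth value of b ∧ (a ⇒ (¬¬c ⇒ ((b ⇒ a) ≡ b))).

0.64

¬c = 1 − 0.08 = 0.92
¬¬c = 1 − 0.92 = 0.08
b ⇒ a = min(1, 1 − 0.64 + 0.02) = min(1, 0.38) = 0.38
(b ⇒ a) ≡ b = 1 − |0.38 − 0.64| = 1 − 0.26 = 0.74
¬¬c ⇒ ((b ⇒ a) ≡ b) = min(1, 1 − 0.08 + 0.74) = min(1, 1.66) = 1.00
a ⇒ (¬¬c ⇒ ((b ⇒ a) ≡ b)) = min(1, 1 − 0.02 + 1.00) = min(1, 1.98) = 1.00
b ∧ (a ⇒ (¬¬c ⇒ ((b ⇒ a) ≡ b))) = min(0.64, 1.00) = 0.64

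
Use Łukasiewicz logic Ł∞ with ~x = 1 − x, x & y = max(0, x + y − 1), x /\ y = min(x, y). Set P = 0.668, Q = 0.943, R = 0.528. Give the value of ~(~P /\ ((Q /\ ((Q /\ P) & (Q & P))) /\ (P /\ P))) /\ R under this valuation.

0.528

~P = 1 − 0.668 = 0.332
Q /\ P = min(0.943, 0.668) = 0.668
Q & P = max(0, 0.943 + 0.668 − 1) = max(0, 0.611) = 0.611
(Q /\ P) & (Q & P) = max(0, 0.668 + 0.611 − 1) = max(0, 0.279) = 0.279
Q /\ ((Q /\ P) & (Q & P)) = min(0.943, 0.279) = 0.279
P /\ P = min(0.668, 0.668) = 0.668
(Q /\ ((Q /\ P) & (Q & P))) /\ (P /\ P) = min(0.279, 0.668) = 0.279
~P /\ ((Q /\ ((Q /\ P) & (Q & P))) /\ (P /\ P)) = min(0.332, 0.279) = 0.279
~(~P /\ ((Q /\ ((Q /\ P) & (Q & P))) /\ (P /\ P))) = 1 − 0.279 = 0.721
~(~P /\ ((Q /\ ((Q /\ P) & (Q & P))) /\ (P /\ P))) /\ R = min(0.721, 0.528) = 0.528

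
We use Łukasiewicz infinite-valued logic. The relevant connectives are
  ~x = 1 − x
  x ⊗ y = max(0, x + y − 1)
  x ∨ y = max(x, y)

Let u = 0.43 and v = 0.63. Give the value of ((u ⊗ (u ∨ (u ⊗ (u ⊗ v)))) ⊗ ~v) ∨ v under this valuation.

u ⊗ v = max(0, 0.43 + 0.63 − 1) = max(0, 0.06) = 0.06
u ⊗ (u ⊗ v) = max(0, 0.43 + 0.06 − 1) = max(0, -0.51) = 0.00
u ∨ (u ⊗ (u ⊗ v)) = max(0.43, 0.00) = 0.43
u ⊗ (u ∨ (u ⊗ (u ⊗ v))) = max(0, 0.43 + 0.43 − 1) = max(0, -0.14) = 0.00
~v = 1 − 0.63 = 0.37
(u ⊗ (u ∨ (u ⊗ (u ⊗ v)))) ⊗ ~v = max(0, 0.00 + 0.37 − 1) = max(0, -0.63) = 0.00
((u ⊗ (u ∨ (u ⊗ (u ⊗ v)))) ⊗ ~v) ∨ v = max(0.00, 0.63) = 0.63

0.63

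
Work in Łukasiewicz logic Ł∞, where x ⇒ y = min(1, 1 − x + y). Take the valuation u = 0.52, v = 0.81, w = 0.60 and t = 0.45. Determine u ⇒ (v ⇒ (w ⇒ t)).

1.00

w ⇒ t = min(1, 1 − 0.60 + 0.45) = min(1, 0.85) = 0.85
v ⇒ (w ⇒ t) = min(1, 1 − 0.81 + 0.85) = min(1, 1.04) = 1.00
u ⇒ (v ⇒ (w ⇒ t)) = min(1, 1 − 0.52 + 1.00) = min(1, 1.48) = 1.00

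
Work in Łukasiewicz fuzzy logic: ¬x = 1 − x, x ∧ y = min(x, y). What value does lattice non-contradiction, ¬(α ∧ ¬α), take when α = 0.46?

0.54

¬α = 1 − 0.46 = 0.54
α ∧ ¬α = min(0.46, 0.54) = 0.46
¬(α ∧ ¬α) = 1 − 0.46 = 0.54
(The value 0.54 < 1 shows this instance is not satisfied; not a Ł∞-tautology — its value is 1 − min(a, 1−a).)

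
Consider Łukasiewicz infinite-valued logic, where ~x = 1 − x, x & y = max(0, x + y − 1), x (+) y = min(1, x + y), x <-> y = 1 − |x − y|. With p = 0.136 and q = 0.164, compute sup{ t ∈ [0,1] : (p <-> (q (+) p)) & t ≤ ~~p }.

0.300

q (+) p = min(1, 0.164 + 0.136) = min(1, 0.300) = 0.300
p <-> (q (+) p) = 1 − |0.136 − 0.300| = 1 − 0.164 = 0.836
So the left factor is p <-> (q (+) p) = 0.836.
~p = 1 − 0.136 = 0.864
~~p = 1 − 0.864 = 0.136
So the right-hand bound is ~~p = 0.136.
The residuum of the Łukasiewicz t-norm gives the supremum: min(1, 1 − 0.836 + 0.136).
1 − 0.836 + 0.136 = 0.300, so t = min(1, 0.300) = 0.300.
Check: 0.836 & 0.300 = max(0, 0.136) = 0.136 ≤ 0.136.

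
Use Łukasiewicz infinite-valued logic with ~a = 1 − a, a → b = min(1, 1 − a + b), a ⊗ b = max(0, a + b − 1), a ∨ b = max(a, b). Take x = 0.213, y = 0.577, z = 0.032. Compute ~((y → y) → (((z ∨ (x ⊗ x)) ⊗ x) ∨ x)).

y → y = min(1, 1 − 0.577 + 0.577) = min(1, 1.000) = 1.000
x ⊗ x = max(0, 0.213 + 0.213 − 1) = max(0, -0.574) = 0.000
z ∨ (x ⊗ x) = max(0.032, 0.000) = 0.032
(z ∨ (x ⊗ x)) ⊗ x = max(0, 0.032 + 0.213 − 1) = max(0, -0.755) = 0.000
((z ∨ (x ⊗ x)) ⊗ x) ∨ x = max(0.000, 0.213) = 0.213
(y → y) → (((z ∨ (x ⊗ x)) ⊗ x) ∨ x) = min(1, 1 − 1.000 + 0.213) = min(1, 0.213) = 0.213
~((y → y) → (((z ∨ (x ⊗ x)) ⊗ x) ∨ x)) = 1 − 0.213 = 0.787

0.787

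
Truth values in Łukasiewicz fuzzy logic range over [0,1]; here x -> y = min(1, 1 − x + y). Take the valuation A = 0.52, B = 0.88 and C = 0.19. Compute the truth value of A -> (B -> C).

B -> C = min(1, 1 − 0.88 + 0.19) = min(1, 0.31) = 0.31
A -> (B -> C) = min(1, 1 − 0.52 + 0.31) = min(1, 0.79) = 0.79

0.79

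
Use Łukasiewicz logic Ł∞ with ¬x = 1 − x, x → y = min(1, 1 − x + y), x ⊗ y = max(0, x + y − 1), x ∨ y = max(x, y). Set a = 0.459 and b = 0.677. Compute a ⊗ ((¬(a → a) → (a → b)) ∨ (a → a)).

0.459

a → a = min(1, 1 − 0.459 + 0.459) = min(1, 1.000) = 1.000
¬(a → a) = 1 − 1.000 = 0.000
a → b = min(1, 1 − 0.459 + 0.677) = min(1, 1.218) = 1.000
¬(a → a) → (a → b) = min(1, 1 − 0.000 + 1.000) = min(1, 2.000) = 1.000
(¬(a → a) → (a → b)) ∨ (a → a) = max(1.000, 1.000) = 1.000
a ⊗ ((¬(a → a) → (a → b)) ∨ (a → a)) = max(0, 0.459 + 1.000 − 1) = max(0, 0.459) = 0.459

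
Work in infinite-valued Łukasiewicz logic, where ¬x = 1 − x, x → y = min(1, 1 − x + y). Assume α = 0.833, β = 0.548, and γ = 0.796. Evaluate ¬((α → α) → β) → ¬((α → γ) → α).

0.678

α → α = min(1, 1 − 0.833 + 0.833) = min(1, 1.000) = 1.000
(α → α) → β = min(1, 1 − 1.000 + 0.548) = min(1, 0.548) = 0.548
¬((α → α) → β) = 1 − 0.548 = 0.452
α → γ = min(1, 1 − 0.833 + 0.796) = min(1, 0.963) = 0.963
(α → γ) → α = min(1, 1 − 0.963 + 0.833) = min(1, 0.870) = 0.870
¬((α → γ) → α) = 1 − 0.870 = 0.130
¬((α → α) → β) → ¬((α → γ) → α) = min(1, 1 − 0.452 + 0.130) = min(1, 0.678) = 0.678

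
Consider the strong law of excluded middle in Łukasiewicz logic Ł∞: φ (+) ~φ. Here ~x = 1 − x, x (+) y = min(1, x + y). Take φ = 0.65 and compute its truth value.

~φ = 1 − 0.65 = 0.35
φ (+) ~φ = min(1, 0.65 + 0.35) = min(1, 1.00) = 1.00
(As expected: always 1 in Ł∞ since a ⊕ (1−a) = 1.)

1.00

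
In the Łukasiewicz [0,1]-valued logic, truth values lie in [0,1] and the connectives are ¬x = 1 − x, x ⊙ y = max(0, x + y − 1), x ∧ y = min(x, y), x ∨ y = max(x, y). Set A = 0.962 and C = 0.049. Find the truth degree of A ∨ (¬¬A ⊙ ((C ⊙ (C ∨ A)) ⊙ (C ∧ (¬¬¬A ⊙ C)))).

0.962

¬A = 1 − 0.962 = 0.038
¬¬A = 1 − 0.038 = 0.962
C ∨ A = max(0.049, 0.962) = 0.962
C ⊙ (C ∨ A) = max(0, 0.049 + 0.962 − 1) = max(0, 0.011) = 0.011
¬¬¬A = 1 − 0.962 = 0.038
¬¬¬A ⊙ C = max(0, 0.038 + 0.049 − 1) = max(0, -0.913) = 0.000
C ∧ (¬¬¬A ⊙ C) = min(0.049, 0.000) = 0.000
(C ⊙ (C ∨ A)) ⊙ (C ∧ (¬¬¬A ⊙ C)) = max(0, 0.011 + 0.000 − 1) = max(0, -0.989) = 0.000
¬¬A ⊙ ((C ⊙ (C ∨ A)) ⊙ (C ∧ (¬¬¬A ⊙ C))) = max(0, 0.962 + 0.000 − 1) = max(0, -0.038) = 0.000
A ∨ (¬¬A ⊙ ((C ⊙ (C ∨ A)) ⊙ (C ∧ (¬¬¬A ⊙ C)))) = max(0.962, 0.000) = 0.962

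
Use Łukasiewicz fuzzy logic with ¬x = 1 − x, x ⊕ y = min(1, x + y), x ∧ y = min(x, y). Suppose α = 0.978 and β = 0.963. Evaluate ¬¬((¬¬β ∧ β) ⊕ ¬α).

0.985

¬β = 1 − 0.963 = 0.037
¬¬β = 1 − 0.037 = 0.963
¬¬β ∧ β = min(0.963, 0.963) = 0.963
¬α = 1 − 0.978 = 0.022
(¬¬β ∧ β) ⊕ ¬α = min(1, 0.963 + 0.022) = min(1, 0.985) = 0.985
¬((¬¬β ∧ β) ⊕ ¬α) = 1 − 0.985 = 0.015
¬¬((¬¬β ∧ β) ⊕ ¬α) = 1 − 0.015 = 0.985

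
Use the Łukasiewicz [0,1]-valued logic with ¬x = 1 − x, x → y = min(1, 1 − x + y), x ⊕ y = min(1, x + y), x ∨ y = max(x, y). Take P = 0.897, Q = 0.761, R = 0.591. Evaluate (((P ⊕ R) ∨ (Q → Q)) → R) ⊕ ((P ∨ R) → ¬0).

P ⊕ R = min(1, 0.897 + 0.591) = min(1, 1.488) = 1.000
Q → Q = min(1, 1 − 0.761 + 0.761) = min(1, 1.000) = 1.000
(P ⊕ R) ∨ (Q → Q) = max(1.000, 1.000) = 1.000
((P ⊕ R) ∨ (Q → Q)) → R = min(1, 1 − 1.000 + 0.591) = min(1, 0.591) = 0.591
P ∨ R = max(0.897, 0.591) = 0.897
¬0 = 1 − 0.000 = 1.000
(P ∨ R) → ¬0 = min(1, 1 − 0.897 + 1.000) = min(1, 1.103) = 1.000
(((P ⊕ R) ∨ (Q → Q)) → R) ⊕ ((P ∨ R) → ¬0) = min(1, 0.591 + 1.000) = min(1, 1.591) = 1.000

1.000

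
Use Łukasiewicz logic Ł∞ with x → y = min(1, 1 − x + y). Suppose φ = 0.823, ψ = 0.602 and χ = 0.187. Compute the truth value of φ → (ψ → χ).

ψ → χ = min(1, 1 − 0.602 + 0.187) = min(1, 0.585) = 0.585
φ → (ψ → χ) = min(1, 1 − 0.823 + 0.585) = min(1, 0.762) = 0.762

0.762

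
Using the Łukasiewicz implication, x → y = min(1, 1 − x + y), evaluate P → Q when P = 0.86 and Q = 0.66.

0.80

P → Q = min(1, 1 − 0.86 + 0.66) = min(1, 0.80) = 0.80
For comparison, the Gödel implication (1 if x ≤ y else y) would give 0.66.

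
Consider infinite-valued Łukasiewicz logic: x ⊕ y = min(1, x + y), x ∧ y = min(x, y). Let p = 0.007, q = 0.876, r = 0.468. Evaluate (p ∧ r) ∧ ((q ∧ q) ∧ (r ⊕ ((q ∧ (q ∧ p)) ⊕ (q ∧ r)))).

0.007

p ∧ r = min(0.007, 0.468) = 0.007
q ∧ q = min(0.876, 0.876) = 0.876
q ∧ p = min(0.876, 0.007) = 0.007
q ∧ (q ∧ p) = min(0.876, 0.007) = 0.007
q ∧ r = min(0.876, 0.468) = 0.468
(q ∧ (q ∧ p)) ⊕ (q ∧ r) = min(1, 0.007 + 0.468) = min(1, 0.475) = 0.475
r ⊕ ((q ∧ (q ∧ p)) ⊕ (q ∧ r)) = min(1, 0.468 + 0.475) = min(1, 0.943) = 0.943
(q ∧ q) ∧ (r ⊕ ((q ∧ (q ∧ p)) ⊕ (q ∧ r))) = min(0.876, 0.943) = 0.876
(p ∧ r) ∧ ((q ∧ q) ∧ (r ⊕ ((q ∧ (q ∧ p)) ⊕ (q ∧ r)))) = min(0.007, 0.876) = 0.007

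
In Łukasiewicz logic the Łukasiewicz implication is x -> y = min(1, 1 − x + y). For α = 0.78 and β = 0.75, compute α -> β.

0.97

α -> β = min(1, 1 − 0.78 + 0.75) = min(1, 0.97) = 0.97
For comparison, the Gödel implication (1 if x ≤ y else y) would give 0.75.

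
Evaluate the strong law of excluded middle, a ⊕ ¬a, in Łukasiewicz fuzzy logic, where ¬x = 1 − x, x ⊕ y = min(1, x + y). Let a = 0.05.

1.00

¬a = 1 − 0.05 = 0.95
a ⊕ ¬a = min(1, 0.05 + 0.95) = min(1, 1.00) = 1.00
(As expected: always 1 in Ł∞ since a ⊕ (1−a) = 1.)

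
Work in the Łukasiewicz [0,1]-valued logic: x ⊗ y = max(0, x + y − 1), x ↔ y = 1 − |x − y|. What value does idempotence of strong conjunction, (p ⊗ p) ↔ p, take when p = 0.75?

p ⊗ p = max(0, 0.75 + 0.75 − 1) = max(0, 0.50) = 0.50
(p ⊗ p) ↔ p = 1 − |0.50 − 0.75| = 1 − 0.25 = 0.75
(The value 0.75 < 1 shows this instance is not satisfied; fails in Ł∞ since a ⊗ a = max(0, 2a−1) ≠ a in general.)

0.75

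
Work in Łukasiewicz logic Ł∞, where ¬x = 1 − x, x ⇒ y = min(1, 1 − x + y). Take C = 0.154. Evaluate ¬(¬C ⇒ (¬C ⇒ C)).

¬C = 1 − 0.154 = 0.846
¬C ⇒ C = min(1, 1 − 0.846 + 0.154) = min(1, 0.308) = 0.308
¬C ⇒ (¬C ⇒ C) = min(1, 1 − 0.846 + 0.308) = min(1, 0.462) = 0.462
¬(¬C ⇒ (¬C ⇒ C)) = 1 − 0.462 = 0.538

0.538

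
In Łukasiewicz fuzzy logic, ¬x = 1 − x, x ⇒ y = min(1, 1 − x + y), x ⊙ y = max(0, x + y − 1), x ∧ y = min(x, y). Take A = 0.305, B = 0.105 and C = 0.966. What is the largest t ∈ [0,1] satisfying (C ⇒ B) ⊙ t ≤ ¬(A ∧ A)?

1.000

C ⇒ B = min(1, 1 − 0.966 + 0.105) = min(1, 0.139) = 0.139
So the left factor is C ⇒ B = 0.139.
A ∧ A = min(0.305, 0.305) = 0.305
¬(A ∧ A) = 1 − 0.305 = 0.695
So the right-hand bound is ¬(A ∧ A) = 0.695.
The residuum of the Łukasiewicz t-norm gives the supremum: min(1, 1 − 0.139 + 0.695).
1 − 0.139 + 0.695 = 1.556, so t = min(1, 1.556) = 1.000.
Check: 0.139 ⊙ 1.000 = max(0, 0.139) = 0.139 ≤ 0.695.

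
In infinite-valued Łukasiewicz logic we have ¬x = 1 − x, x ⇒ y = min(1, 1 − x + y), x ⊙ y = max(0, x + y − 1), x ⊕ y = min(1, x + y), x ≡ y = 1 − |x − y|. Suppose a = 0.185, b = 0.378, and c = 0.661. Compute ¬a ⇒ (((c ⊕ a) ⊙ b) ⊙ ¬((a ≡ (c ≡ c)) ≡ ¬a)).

0.185

¬a = 1 − 0.185 = 0.815
c ⊕ a = min(1, 0.661 + 0.185) = min(1, 0.846) = 0.846
(c ⊕ a) ⊙ b = max(0, 0.846 + 0.378 − 1) = max(0, 0.224) = 0.224
c ≡ c = 1 − |0.661 − 0.661| = 1 − 0.000 = 1.000
a ≡ (c ≡ c) = 1 − |0.185 − 1.000| = 1 − 0.815 = 0.185
(a ≡ (c ≡ c)) ≡ ¬a = 1 − |0.185 − 0.815| = 1 − 0.630 = 0.370
¬((a ≡ (c ≡ c)) ≡ ¬a) = 1 − 0.370 = 0.630
((c ⊕ a) ⊙ b) ⊙ ¬((a ≡ (c ≡ c)) ≡ ¬a) = max(0, 0.224 + 0.630 − 1) = max(0, -0.146) = 0.000
¬a ⇒ (((c ⊕ a) ⊙ b) ⊙ ¬((a ≡ (c ≡ c)) ≡ ¬a)) = min(1, 1 − 0.815 + 0.000) = min(1, 0.185) = 0.185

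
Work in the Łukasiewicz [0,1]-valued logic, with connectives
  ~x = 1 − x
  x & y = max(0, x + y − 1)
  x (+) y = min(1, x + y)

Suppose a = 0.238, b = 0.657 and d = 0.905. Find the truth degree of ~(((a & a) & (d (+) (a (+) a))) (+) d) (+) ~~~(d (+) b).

a & a = max(0, 0.238 + 0.238 − 1) = max(0, -0.524) = 0.000
a (+) a = min(1, 0.238 + 0.238) = min(1, 0.476) = 0.476
d (+) (a (+) a) = min(1, 0.905 + 0.476) = min(1, 1.381) = 1.000
(a & a) & (d (+) (a (+) a)) = max(0, 0.000 + 1.000 − 1) = max(0, 0.000) = 0.000
((a & a) & (d (+) (a (+) a))) (+) d = min(1, 0.000 + 0.905) = min(1, 0.905) = 0.905
~(((a & a) & (d (+) (a (+) a))) (+) d) = 1 − 0.905 = 0.095
d (+) b = min(1, 0.905 + 0.657) = min(1, 1.562) = 1.000
~(d (+) b) = 1 − 1.000 = 0.000
~~(d (+) b) = 1 − 0.000 = 1.000
~~~(d (+) b) = 1 − 1.000 = 0.000
~(((a & a) & (d (+) (a (+) a))) (+) d) (+) ~~~(d (+) b) = min(1, 0.095 + 0.000) = min(1, 0.095) = 0.095

0.095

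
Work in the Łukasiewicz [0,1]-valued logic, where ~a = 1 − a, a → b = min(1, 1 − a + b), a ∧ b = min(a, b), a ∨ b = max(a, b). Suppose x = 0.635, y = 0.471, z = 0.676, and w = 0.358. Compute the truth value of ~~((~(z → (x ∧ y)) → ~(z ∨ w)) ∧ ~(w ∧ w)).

x ∧ y = min(0.635, 0.471) = 0.471
z → (x ∧ y) = min(1, 1 − 0.676 + 0.471) = min(1, 0.795) = 0.795
~(z → (x ∧ y)) = 1 − 0.795 = 0.205
z ∨ w = max(0.676, 0.358) = 0.676
~(z ∨ w) = 1 − 0.676 = 0.324
~(z → (x ∧ y)) → ~(z ∨ w) = min(1, 1 − 0.205 + 0.324) = min(1, 1.119) = 1.000
w ∧ w = min(0.358, 0.358) = 0.358
~(w ∧ w) = 1 − 0.358 = 0.642
(~(z → (x ∧ y)) → ~(z ∨ w)) ∧ ~(w ∧ w) = min(1.000, 0.642) = 0.642
~((~(z → (x ∧ y)) → ~(z ∨ w)) ∧ ~(w ∧ w)) = 1 − 0.642 = 0.358
~~((~(z → (x ∧ y)) → ~(z ∨ w)) ∧ ~(w ∧ w)) = 1 − 0.358 = 0.642

0.642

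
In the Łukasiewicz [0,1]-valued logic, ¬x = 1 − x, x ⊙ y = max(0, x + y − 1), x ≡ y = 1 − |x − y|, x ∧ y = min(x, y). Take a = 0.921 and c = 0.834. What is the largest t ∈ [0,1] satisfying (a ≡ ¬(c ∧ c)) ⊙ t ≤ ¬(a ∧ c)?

c ∧ c = min(0.834, 0.834) = 0.834
¬(c ∧ c) = 1 − 0.834 = 0.166
a ≡ ¬(c ∧ c) = 1 − |0.921 − 0.166| = 1 − 0.755 = 0.245
So the left factor is a ≡ ¬(c ∧ c) = 0.245.
a ∧ c = min(0.921, 0.834) = 0.834
¬(a ∧ c) = 1 − 0.834 = 0.166
So the right-hand bound is ¬(a ∧ c) = 0.166.
The residuum of the Łukasiewicz t-norm gives the supremum: min(1, 1 − 0.245 + 0.166).
1 − 0.245 + 0.166 = 0.921, so t = min(1, 0.921) = 0.921.
Check: 0.245 ⊙ 0.921 = max(0, 0.166) = 0.166 ≤ 0.166.

0.921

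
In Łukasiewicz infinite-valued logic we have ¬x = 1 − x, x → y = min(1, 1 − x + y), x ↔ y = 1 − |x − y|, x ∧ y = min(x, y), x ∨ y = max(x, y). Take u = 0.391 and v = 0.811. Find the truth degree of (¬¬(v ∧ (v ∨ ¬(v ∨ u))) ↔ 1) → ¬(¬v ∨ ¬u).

v ∨ u = max(0.811, 0.391) = 0.811
¬(v ∨ u) = 1 − 0.811 = 0.189
v ∨ ¬(v ∨ u) = max(0.811, 0.189) = 0.811
v ∧ (v ∨ ¬(v ∨ u)) = min(0.811, 0.811) = 0.811
¬(v ∧ (v ∨ ¬(v ∨ u))) = 1 − 0.811 = 0.189
¬¬(v ∧ (v ∨ ¬(v ∨ u))) = 1 − 0.189 = 0.811
¬¬(v ∧ (v ∨ ¬(v ∨ u))) ↔ 1 = 1 − |0.811 − 1.000| = 1 − 0.189 = 0.811
¬v = 1 − 0.811 = 0.189
¬u = 1 − 0.391 = 0.609
¬v ∨ ¬u = max(0.189, 0.609) = 0.609
¬(¬v ∨ ¬u) = 1 − 0.609 = 0.391
(¬¬(v ∧ (v ∨ ¬(v ∨ u))) ↔ 1) → ¬(¬v ∨ ¬u) = min(1, 1 − 0.811 + 0.391) = min(1, 0.580) = 0.580

0.580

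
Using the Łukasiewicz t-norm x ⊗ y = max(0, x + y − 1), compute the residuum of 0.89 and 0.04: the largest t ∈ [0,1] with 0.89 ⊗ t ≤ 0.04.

The residuum of the Łukasiewicz t-norm gives the supremum: min(1, 1 − 0.89 + 0.04).
1 − 0.89 + 0.04 = 0.15, so t = min(1, 0.15) = 0.15.
Check: 0.89 ⊗ 0.15 = max(0, 0.04) = 0.04 ≤ 0.04.

0.15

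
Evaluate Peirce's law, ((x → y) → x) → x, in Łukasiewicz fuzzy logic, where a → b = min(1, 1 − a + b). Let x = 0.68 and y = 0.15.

x → y = min(1, 1 − 0.68 + 0.15) = min(1, 0.47) = 0.47
(x → y) → x = min(1, 1 − 0.47 + 0.68) = min(1, 1.21) = 1.00
((x → y) → x) → x = min(1, 1 − 1.00 + 0.68) = min(1, 0.68) = 0.68
(The value 0.68 < 1 shows this instance is not satisfied; not a Ł∞-tautology in general.)

0.68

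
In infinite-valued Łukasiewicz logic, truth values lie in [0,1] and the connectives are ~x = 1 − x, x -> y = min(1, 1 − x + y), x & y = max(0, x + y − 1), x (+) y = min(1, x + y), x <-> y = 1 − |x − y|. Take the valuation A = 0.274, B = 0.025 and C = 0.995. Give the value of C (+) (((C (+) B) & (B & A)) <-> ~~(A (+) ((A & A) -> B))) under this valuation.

0.995

C (+) B = min(1, 0.995 + 0.025) = min(1, 1.020) = 1.000
B & A = max(0, 0.025 + 0.274 − 1) = max(0, -0.701) = 0.000
(C (+) B) & (B & A) = max(0, 1.000 + 0.000 − 1) = max(0, 0.000) = 0.000
A & A = max(0, 0.274 + 0.274 − 1) = max(0, -0.452) = 0.000
(A & A) -> B = min(1, 1 − 0.000 + 0.025) = min(1, 1.025) = 1.000
A (+) ((A & A) -> B) = min(1, 0.274 + 1.000) = min(1, 1.274) = 1.000
~(A (+) ((A & A) -> B)) = 1 − 1.000 = 0.000
~~(A (+) ((A & A) -> B)) = 1 − 0.000 = 1.000
((C (+) B) & (B & A)) <-> ~~(A (+) ((A & A) -> B)) = 1 − |0.000 − 1.000| = 1 − 1.000 = 0.000
C (+) (((C (+) B) & (B & A)) <-> ~~(A (+) ((A & A) -> B))) = min(1, 0.995 + 0.000) = min(1, 0.995) = 0.995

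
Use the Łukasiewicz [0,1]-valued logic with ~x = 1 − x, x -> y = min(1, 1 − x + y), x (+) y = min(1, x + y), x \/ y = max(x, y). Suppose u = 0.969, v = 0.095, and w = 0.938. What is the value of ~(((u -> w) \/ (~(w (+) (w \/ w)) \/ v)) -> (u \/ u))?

0.000

u -> w = min(1, 1 − 0.969 + 0.938) = min(1, 0.969) = 0.969
w \/ w = max(0.938, 0.938) = 0.938
w (+) (w \/ w) = min(1, 0.938 + 0.938) = min(1, 1.876) = 1.000
~(w (+) (w \/ w)) = 1 − 1.000 = 0.000
~(w (+) (w \/ w)) \/ v = max(0.000, 0.095) = 0.095
(u -> w) \/ (~(w (+) (w \/ w)) \/ v) = max(0.969, 0.095) = 0.969
u \/ u = max(0.969, 0.969) = 0.969
((u -> w) \/ (~(w (+) (w \/ w)) \/ v)) -> (u \/ u) = min(1, 1 − 0.969 + 0.969) = min(1, 1.000) = 1.000
~(((u -> w) \/ (~(w (+) (w \/ w)) \/ v)) -> (u \/ u)) = 1 − 1.000 = 0.000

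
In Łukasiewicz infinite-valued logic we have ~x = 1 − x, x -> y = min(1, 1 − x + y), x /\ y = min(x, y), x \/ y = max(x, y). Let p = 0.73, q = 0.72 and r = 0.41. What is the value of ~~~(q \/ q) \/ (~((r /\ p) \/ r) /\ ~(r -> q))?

0.28

q \/ q = max(0.72, 0.72) = 0.72
~(q \/ q) = 1 − 0.72 = 0.28
~~(q \/ q) = 1 − 0.28 = 0.72
~~~(q \/ q) = 1 − 0.72 = 0.28
r /\ p = min(0.41, 0.73) = 0.41
(r /\ p) \/ r = max(0.41, 0.41) = 0.41
~((r /\ p) \/ r) = 1 − 0.41 = 0.59
r -> q = min(1, 1 − 0.41 + 0.72) = min(1, 1.31) = 1.00
~(r -> q) = 1 − 1.00 = 0.00
~((r /\ p) \/ r) /\ ~(r -> q) = min(0.59, 0.00) = 0.00
~~~(q \/ q) \/ (~((r /\ p) \/ r) /\ ~(r -> q)) = max(0.28, 0.00) = 0.28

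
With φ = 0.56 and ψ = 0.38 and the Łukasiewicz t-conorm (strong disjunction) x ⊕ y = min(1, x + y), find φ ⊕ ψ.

0.94

φ ⊕ ψ = min(1, 0.56 + 0.38) = min(1, 0.94) = 0.94
For comparison, the Gödel t-conorm max(x, y) would give 0.56.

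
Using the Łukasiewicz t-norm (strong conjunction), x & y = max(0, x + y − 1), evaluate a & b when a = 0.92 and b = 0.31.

0.23

a & b = max(0, 0.92 + 0.31 − 1) = max(0, 0.23) = 0.23
For comparison, the Gödel (minimum) t-norm min(x, y) would give 0.31.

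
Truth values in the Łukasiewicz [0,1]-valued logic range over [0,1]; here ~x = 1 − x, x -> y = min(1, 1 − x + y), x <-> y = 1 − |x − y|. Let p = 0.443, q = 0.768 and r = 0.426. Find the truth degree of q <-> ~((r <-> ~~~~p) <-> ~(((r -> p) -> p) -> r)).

0.802

~p = 1 − 0.443 = 0.557
~~p = 1 − 0.557 = 0.443
~~~p = 1 − 0.443 = 0.557
~~~~p = 1 − 0.557 = 0.443
r <-> ~~~~p = 1 − |0.426 − 0.443| = 1 − 0.017 = 0.983
r -> p = min(1, 1 − 0.426 + 0.443) = min(1, 1.017) = 1.000
(r -> p) -> p = min(1, 1 − 1.000 + 0.443) = min(1, 0.443) = 0.443
((r -> p) -> p) -> r = min(1, 1 − 0.443 + 0.426) = min(1, 0.983) = 0.983
~(((r -> p) -> p) -> r) = 1 − 0.983 = 0.017
(r <-> ~~~~p) <-> ~(((r -> p) -> p) -> r) = 1 − |0.983 − 0.017| = 1 − 0.966 = 0.034
~((r <-> ~~~~p) <-> ~(((r -> p) -> p) -> r)) = 1 − 0.034 = 0.966
q <-> ~((r <-> ~~~~p) <-> ~(((r -> p) -> p) -> r)) = 1 − |0.768 − 0.966| = 1 − 0.198 = 0.802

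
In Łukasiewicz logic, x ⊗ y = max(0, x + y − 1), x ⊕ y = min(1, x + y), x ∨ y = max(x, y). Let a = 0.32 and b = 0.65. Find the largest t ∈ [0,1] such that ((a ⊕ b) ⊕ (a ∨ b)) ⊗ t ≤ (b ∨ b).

a ⊕ b = min(1, 0.32 + 0.65) = min(1, 0.97) = 0.97
a ∨ b = max(0.32, 0.65) = 0.65
(a ⊕ b) ⊕ (a ∨ b) = min(1, 0.97 + 0.65) = min(1, 1.62) = 1.00
So the left factor is (a ⊕ b) ⊕ (a ∨ b) = 1.00.
b ∨ b = max(0.65, 0.65) = 0.65
So the right-hand bound is b ∨ b = 0.65.
The residuum of the Łukasiewicz t-norm gives the supremum: min(1, 1 − 1.00 + 0.65).
1 − 1.00 + 0.65 = 0.65, so t = min(1, 0.65) = 0.65.
Check: 1.00 ⊗ 0.65 = max(0, 0.65) = 0.65 ≤ 0.65.

0.65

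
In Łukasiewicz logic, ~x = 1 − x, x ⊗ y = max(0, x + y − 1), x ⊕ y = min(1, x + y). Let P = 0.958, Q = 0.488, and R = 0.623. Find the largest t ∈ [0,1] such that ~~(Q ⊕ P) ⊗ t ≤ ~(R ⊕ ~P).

Q ⊕ P = min(1, 0.488 + 0.958) = min(1, 1.446) = 1.000
~(Q ⊕ P) = 1 − 1.000 = 0.000
~~(Q ⊕ P) = 1 − 0.000 = 1.000
So the left factor is ~~(Q ⊕ P) = 1.000.
~P = 1 − 0.958 = 0.042
R ⊕ ~P = min(1, 0.623 + 0.042) = min(1, 0.665) = 0.665
~(R ⊕ ~P) = 1 − 0.665 = 0.335
So the right-hand bound is ~(R ⊕ ~P) = 0.335.
The residuum of the Łukasiewicz t-norm gives the supremum: min(1, 1 − 1.000 + 0.335).
1 − 1.000 + 0.335 = 0.335, so t = min(1, 0.335) = 0.335.
Check: 1.000 ⊗ 0.335 = max(0, 0.335) = 0.335 ≤ 0.335.

0.335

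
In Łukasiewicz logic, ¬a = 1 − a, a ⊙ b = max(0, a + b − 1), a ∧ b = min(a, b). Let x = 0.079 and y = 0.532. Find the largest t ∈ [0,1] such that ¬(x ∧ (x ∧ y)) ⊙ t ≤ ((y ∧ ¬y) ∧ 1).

x ∧ y = min(0.079, 0.532) = 0.079
x ∧ (x ∧ y) = min(0.079, 0.079) = 0.079
¬(x ∧ (x ∧ y)) = 1 − 0.079 = 0.921
So the left factor is ¬(x ∧ (x ∧ y)) = 0.921.
¬y = 1 − 0.532 = 0.468
y ∧ ¬y = min(0.532, 0.468) = 0.468
(y ∧ ¬y) ∧ 1 = min(0.468, 1.000) = 0.468
So the right-hand bound is (y ∧ ¬y) ∧ 1 = 0.468.
The residuum of the Łukasiewicz t-norm gives the supremum: min(1, 1 − 0.921 + 0.468).
1 − 0.921 + 0.468 = 0.547, so t = min(1, 0.547) = 0.547.
Check: 0.921 ⊙ 0.547 = max(0, 0.468) = 0.468 ≤ 0.468.

0.547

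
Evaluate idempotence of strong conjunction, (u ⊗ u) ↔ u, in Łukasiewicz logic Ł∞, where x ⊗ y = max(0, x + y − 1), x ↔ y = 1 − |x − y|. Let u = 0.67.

0.67

u ⊗ u = max(0, 0.67 + 0.67 − 1) = max(0, 0.34) = 0.34
(u ⊗ u) ↔ u = 1 − |0.34 − 0.67| = 1 − 0.33 = 0.67
(The value 0.67 < 1 shows this instance is not satisfied; fails in Ł∞ since a ⊗ a = max(0, 2a−1) ≠ a in general.)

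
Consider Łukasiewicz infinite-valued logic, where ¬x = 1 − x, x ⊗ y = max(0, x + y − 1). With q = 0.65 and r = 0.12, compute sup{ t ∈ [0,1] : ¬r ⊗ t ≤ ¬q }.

¬r = 1 − 0.12 = 0.88
So the left factor is ¬r = 0.88.
¬q = 1 − 0.65 = 0.35
So the right-hand bound is ¬q = 0.35.
The residuum of the Łukasiewicz t-norm gives the supremum: min(1, 1 − 0.88 + 0.35).
1 − 0.88 + 0.35 = 0.47, so t = min(1, 0.47) = 0.47.
Check: 0.88 ⊗ 0.47 = max(0, 0.35) = 0.35 ≤ 0.35.

0.47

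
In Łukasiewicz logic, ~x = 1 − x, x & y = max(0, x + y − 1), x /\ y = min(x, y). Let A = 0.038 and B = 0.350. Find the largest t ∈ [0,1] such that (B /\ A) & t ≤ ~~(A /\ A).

1.000

B /\ A = min(0.350, 0.038) = 0.038
So the left factor is B /\ A = 0.038.
A /\ A = min(0.038, 0.038) = 0.038
~(A /\ A) = 1 − 0.038 = 0.962
~~(A /\ A) = 1 − 0.962 = 0.038
So the right-hand bound is ~~(A /\ A) = 0.038.
The residuum of the Łukasiewicz t-norm gives the supremum: min(1, 1 − 0.038 + 0.038).
1 − 0.038 + 0.038 = 1.000, so t = min(1, 1.000) = 1.000.
Check: 0.038 & 1.000 = max(0, 0.038) = 0.038 ≤ 0.038.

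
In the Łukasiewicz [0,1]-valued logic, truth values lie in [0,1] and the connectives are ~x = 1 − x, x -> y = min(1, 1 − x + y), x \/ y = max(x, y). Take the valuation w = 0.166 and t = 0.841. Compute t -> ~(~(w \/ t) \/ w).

0.993

w \/ t = max(0.166, 0.841) = 0.841
~(w \/ t) = 1 − 0.841 = 0.159
~(w \/ t) \/ w = max(0.159, 0.166) = 0.166
~(~(w \/ t) \/ w) = 1 − 0.166 = 0.834
t -> ~(~(w \/ t) \/ w) = min(1, 1 − 0.841 + 0.834) = min(1, 0.993) = 0.993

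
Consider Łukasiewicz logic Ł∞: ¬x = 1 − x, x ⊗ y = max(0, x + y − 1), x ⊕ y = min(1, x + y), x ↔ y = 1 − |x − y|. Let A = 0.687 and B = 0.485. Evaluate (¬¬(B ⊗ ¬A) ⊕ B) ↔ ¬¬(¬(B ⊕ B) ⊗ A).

¬A = 1 − 0.687 = 0.313
B ⊗ ¬A = max(0, 0.485 + 0.313 − 1) = max(0, -0.202) = 0.000
¬(B ⊗ ¬A) = 1 − 0.000 = 1.000
¬¬(B ⊗ ¬A) = 1 − 1.000 = 0.000
¬¬(B ⊗ ¬A) ⊕ B = min(1, 0.000 + 0.485) = min(1, 0.485) = 0.485
B ⊕ B = min(1, 0.485 + 0.485) = min(1, 0.970) = 0.970
¬(B ⊕ B) = 1 − 0.970 = 0.030
¬(B ⊕ B) ⊗ A = max(0, 0.030 + 0.687 − 1) = max(0, -0.283) = 0.000
¬(¬(B ⊕ B) ⊗ A) = 1 − 0.000 = 1.000
¬¬(¬(B ⊕ B) ⊗ A) = 1 − 1.000 = 0.000
(¬¬(B ⊗ ¬A) ⊕ B) ↔ ¬¬(¬(B ⊕ B) ⊗ A) = 1 − |0.485 − 0.000| = 1 − 0.485 = 0.515

0.515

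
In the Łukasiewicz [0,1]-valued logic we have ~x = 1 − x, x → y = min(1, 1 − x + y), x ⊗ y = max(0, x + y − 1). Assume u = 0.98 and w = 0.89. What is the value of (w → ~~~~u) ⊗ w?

0.89

~u = 1 − 0.98 = 0.02
~~u = 1 − 0.02 = 0.98
~~~u = 1 − 0.98 = 0.02
~~~~u = 1 − 0.02 = 0.98
w → ~~~~u = min(1, 1 − 0.89 + 0.98) = min(1, 1.09) = 1.00
(w → ~~~~u) ⊗ w = max(0, 1.00 + 0.89 − 1) = max(0, 0.89) = 0.89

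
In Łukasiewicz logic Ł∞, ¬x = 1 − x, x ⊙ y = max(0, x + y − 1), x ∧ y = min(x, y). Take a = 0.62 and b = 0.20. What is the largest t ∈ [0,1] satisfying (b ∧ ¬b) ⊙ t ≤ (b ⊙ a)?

¬b = 1 − 0.20 = 0.80
b ∧ ¬b = min(0.20, 0.80) = 0.20
So the left factor is b ∧ ¬b = 0.20.
b ⊙ a = max(0, 0.20 + 0.62 − 1) = max(0, -0.18) = 0.00
So the right-hand bound is b ⊙ a = 0.00.
The residuum of the Łukasiewicz t-norm gives the supremum: min(1, 1 − 0.20 + 0.00).
1 − 0.20 + 0.00 = 0.80, so t = min(1, 0.80) = 0.80.
Check: 0.20 ⊙ 0.80 = max(0, 0.00) = 0.00 ≤ 0.00.

0.80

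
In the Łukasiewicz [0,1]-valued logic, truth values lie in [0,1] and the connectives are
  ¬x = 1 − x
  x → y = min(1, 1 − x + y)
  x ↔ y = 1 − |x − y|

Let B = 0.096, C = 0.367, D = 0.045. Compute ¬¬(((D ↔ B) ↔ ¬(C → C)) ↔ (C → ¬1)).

D ↔ B = 1 − |0.045 − 0.096| = 1 − 0.051 = 0.949
C → C = min(1, 1 − 0.367 + 0.367) = min(1, 1.000) = 1.000
¬(C → C) = 1 − 1.000 = 0.000
(D ↔ B) ↔ ¬(C → C) = 1 − |0.949 − 0.000| = 1 − 0.949 = 0.051
¬1 = 1 − 1.000 = 0.000
C → ¬1 = min(1, 1 − 0.367 + 0.000) = min(1, 0.633) = 0.633
((D ↔ B) ↔ ¬(C → C)) ↔ (C → ¬1) = 1 − |0.051 − 0.633| = 1 − 0.582 = 0.418
¬(((D ↔ B) ↔ ¬(C → C)) ↔ (C → ¬1)) = 1 − 0.418 = 0.582
¬¬(((D ↔ B) ↔ ¬(C → C)) ↔ (C → ¬1)) = 1 − 0.582 = 0.418

0.418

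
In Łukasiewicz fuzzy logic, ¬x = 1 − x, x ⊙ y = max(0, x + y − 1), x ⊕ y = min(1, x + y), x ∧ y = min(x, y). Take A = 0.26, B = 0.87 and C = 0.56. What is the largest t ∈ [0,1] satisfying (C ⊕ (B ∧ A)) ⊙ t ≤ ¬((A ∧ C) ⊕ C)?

B ∧ A = min(0.87, 0.26) = 0.26
C ⊕ (B ∧ A) = min(1, 0.56 + 0.26) = min(1, 0.82) = 0.82
So the left factor is C ⊕ (B ∧ A) = 0.82.
A ∧ C = min(0.26, 0.56) = 0.26
(A ∧ C) ⊕ C = min(1, 0.26 + 0.56) = min(1, 0.82) = 0.82
¬((A ∧ C) ⊕ C) = 1 − 0.82 = 0.18
So the right-hand bound is ¬((A ∧ C) ⊕ C) = 0.18.
The residuum of the Łukasiewicz t-norm gives the supremum: min(1, 1 − 0.82 + 0.18).
1 − 0.82 + 0.18 = 0.36, so t = min(1, 0.36) = 0.36.
Check: 0.82 ⊙ 0.36 = max(0, 0.18) = 0.18 ≤ 0.18.

0.36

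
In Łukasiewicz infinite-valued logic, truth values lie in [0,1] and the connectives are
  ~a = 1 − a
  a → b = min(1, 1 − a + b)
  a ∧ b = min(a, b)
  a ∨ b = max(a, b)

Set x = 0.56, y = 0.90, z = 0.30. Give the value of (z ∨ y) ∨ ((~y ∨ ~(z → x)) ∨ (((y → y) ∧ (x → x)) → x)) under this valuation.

0.90

z ∨ y = max(0.30, 0.90) = 0.90
~y = 1 − 0.90 = 0.10
z → x = min(1, 1 − 0.30 + 0.56) = min(1, 1.26) = 1.00
~(z → x) = 1 − 1.00 = 0.00
~y ∨ ~(z → x) = max(0.10, 0.00) = 0.10
y → y = min(1, 1 − 0.90 + 0.90) = min(1, 1.00) = 1.00
x → x = min(1, 1 − 0.56 + 0.56) = min(1, 1.00) = 1.00
(y → y) ∧ (x → x) = min(1.00, 1.00) = 1.00
((y → y) ∧ (x → x)) → x = min(1, 1 − 1.00 + 0.56) = min(1, 0.56) = 0.56
(~y ∨ ~(z → x)) ∨ (((y → y) ∧ (x → x)) → x) = max(0.10, 0.56) = 0.56
(z ∨ y) ∨ ((~y ∨ ~(z → x)) ∨ (((y → y) ∧ (x → x)) → x)) = max(0.90, 0.56) = 0.90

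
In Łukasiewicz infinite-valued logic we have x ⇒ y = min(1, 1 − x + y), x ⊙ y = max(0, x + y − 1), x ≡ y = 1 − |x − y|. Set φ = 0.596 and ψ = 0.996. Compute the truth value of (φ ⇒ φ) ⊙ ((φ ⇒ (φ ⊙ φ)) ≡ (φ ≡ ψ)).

0.996

φ ⇒ φ = min(1, 1 − 0.596 + 0.596) = min(1, 1.000) = 1.000
φ ⊙ φ = max(0, 0.596 + 0.596 − 1) = max(0, 0.192) = 0.192
φ ⇒ (φ ⊙ φ) = min(1, 1 − 0.596 + 0.192) = min(1, 0.596) = 0.596
φ ≡ ψ = 1 − |0.596 − 0.996| = 1 − 0.400 = 0.600
(φ ⇒ (φ ⊙ φ)) ≡ (φ ≡ ψ) = 1 − |0.596 − 0.600| = 1 − 0.004 = 0.996
(φ ⇒ φ) ⊙ ((φ ⇒ (φ ⊙ φ)) ≡ (φ ≡ ψ)) = max(0, 1.000 + 0.996 − 1) = max(0, 0.996) = 0.996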